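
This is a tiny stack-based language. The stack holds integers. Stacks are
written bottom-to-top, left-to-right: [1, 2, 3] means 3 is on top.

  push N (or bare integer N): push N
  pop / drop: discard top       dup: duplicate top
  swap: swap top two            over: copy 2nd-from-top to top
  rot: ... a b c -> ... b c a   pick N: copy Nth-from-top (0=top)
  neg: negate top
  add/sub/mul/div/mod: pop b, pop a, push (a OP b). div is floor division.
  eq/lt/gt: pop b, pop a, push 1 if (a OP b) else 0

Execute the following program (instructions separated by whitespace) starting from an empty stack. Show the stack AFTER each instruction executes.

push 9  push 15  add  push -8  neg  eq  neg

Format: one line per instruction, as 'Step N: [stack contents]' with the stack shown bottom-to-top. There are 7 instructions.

Step 1: [9]
Step 2: [9, 15]
Step 3: [24]
Step 4: [24, -8]
Step 5: [24, 8]
Step 6: [0]
Step 7: [0]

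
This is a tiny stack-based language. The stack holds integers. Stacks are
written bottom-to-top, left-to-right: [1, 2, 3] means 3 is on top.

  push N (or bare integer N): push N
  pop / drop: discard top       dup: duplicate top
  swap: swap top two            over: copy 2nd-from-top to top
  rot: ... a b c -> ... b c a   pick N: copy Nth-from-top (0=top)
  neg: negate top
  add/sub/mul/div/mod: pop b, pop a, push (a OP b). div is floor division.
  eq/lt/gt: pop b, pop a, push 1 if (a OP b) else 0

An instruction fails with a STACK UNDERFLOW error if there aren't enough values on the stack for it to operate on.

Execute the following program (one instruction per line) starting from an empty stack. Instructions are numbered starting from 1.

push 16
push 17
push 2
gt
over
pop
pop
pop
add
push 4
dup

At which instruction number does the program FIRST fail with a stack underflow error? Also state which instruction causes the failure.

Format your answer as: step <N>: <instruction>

Step 1 ('push 16'): stack = [16], depth = 1
Step 2 ('push 17'): stack = [16, 17], depth = 2
Step 3 ('push 2'): stack = [16, 17, 2], depth = 3
Step 4 ('gt'): stack = [16, 1], depth = 2
Step 5 ('over'): stack = [16, 1, 16], depth = 3
Step 6 ('pop'): stack = [16, 1], depth = 2
Step 7 ('pop'): stack = [16], depth = 1
Step 8 ('pop'): stack = [], depth = 0
Step 9 ('add'): needs 2 value(s) but depth is 0 — STACK UNDERFLOW

Answer: step 9: add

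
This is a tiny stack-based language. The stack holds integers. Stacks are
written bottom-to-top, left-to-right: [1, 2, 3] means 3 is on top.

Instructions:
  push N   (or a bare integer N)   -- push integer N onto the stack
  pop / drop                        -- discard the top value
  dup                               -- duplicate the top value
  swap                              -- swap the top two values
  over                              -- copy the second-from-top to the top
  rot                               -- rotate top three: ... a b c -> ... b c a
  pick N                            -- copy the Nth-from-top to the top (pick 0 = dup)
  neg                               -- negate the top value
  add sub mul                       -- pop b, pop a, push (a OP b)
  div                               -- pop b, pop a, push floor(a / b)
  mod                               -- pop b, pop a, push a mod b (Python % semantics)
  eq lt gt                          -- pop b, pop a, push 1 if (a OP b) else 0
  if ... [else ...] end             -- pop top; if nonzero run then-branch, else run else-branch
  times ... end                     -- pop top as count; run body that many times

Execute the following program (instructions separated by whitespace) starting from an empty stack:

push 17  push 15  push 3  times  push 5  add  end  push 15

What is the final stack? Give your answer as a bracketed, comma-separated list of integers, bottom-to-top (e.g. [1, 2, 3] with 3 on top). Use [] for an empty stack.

Answer: [17, 30, 15]

Derivation:
After 'push 17': [17]
After 'push 15': [17, 15]
After 'push 3': [17, 15, 3]
After 'times': [17, 15]
After 'push 5': [17, 15, 5]
After 'add': [17, 20]
After 'push 5': [17, 20, 5]
After 'add': [17, 25]
After 'push 5': [17, 25, 5]
After 'add': [17, 30]
After 'push 15': [17, 30, 15]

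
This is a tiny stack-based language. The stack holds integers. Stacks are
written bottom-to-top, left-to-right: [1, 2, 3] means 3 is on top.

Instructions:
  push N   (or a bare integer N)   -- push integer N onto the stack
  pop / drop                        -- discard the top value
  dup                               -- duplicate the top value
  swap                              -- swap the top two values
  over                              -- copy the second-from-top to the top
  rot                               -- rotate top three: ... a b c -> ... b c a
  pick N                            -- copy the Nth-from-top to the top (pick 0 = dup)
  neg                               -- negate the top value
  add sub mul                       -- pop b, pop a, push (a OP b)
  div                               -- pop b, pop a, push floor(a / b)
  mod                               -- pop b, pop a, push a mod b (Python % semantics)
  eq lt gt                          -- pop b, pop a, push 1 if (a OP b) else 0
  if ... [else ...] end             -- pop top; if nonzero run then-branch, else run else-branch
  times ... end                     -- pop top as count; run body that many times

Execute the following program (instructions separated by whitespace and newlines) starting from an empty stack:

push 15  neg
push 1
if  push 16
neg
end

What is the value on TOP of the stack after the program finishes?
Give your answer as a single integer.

Answer: -16

Derivation:
After 'push 15': [15]
After 'neg': [-15]
After 'push 1': [-15, 1]
After 'if': [-15]
After 'push 16': [-15, 16]
After 'neg': [-15, -16]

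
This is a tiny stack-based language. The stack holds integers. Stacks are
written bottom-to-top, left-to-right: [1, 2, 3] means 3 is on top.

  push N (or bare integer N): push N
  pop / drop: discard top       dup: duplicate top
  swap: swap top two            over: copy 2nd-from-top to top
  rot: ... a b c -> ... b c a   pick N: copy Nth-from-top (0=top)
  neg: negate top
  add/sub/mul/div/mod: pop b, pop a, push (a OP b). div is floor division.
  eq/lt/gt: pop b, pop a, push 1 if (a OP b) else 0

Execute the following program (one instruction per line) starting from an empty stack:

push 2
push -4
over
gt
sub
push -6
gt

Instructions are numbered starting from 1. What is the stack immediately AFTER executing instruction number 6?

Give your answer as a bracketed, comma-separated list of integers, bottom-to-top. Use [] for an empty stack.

Answer: [2, -6]

Derivation:
Step 1 ('push 2'): [2]
Step 2 ('push -4'): [2, -4]
Step 3 ('over'): [2, -4, 2]
Step 4 ('gt'): [2, 0]
Step 5 ('sub'): [2]
Step 6 ('push -6'): [2, -6]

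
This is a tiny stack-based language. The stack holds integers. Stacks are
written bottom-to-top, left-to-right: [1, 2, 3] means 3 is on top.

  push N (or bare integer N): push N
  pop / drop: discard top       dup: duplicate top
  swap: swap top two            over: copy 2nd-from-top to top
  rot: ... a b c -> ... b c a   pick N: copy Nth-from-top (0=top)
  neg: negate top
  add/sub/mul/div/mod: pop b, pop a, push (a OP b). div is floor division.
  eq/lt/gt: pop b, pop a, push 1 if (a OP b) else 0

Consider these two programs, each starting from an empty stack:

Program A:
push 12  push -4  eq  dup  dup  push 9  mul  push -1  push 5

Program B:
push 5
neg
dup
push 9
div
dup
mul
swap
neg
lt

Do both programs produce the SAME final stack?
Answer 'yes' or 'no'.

Answer: no

Derivation:
Program A trace:
  After 'push 12': [12]
  After 'push -4': [12, -4]
  After 'eq': [0]
  After 'dup': [0, 0]
  After 'dup': [0, 0, 0]
  After 'push 9': [0, 0, 0, 9]
  After 'mul': [0, 0, 0]
  After 'push -1': [0, 0, 0, -1]
  After 'push 5': [0, 0, 0, -1, 5]
Program A final stack: [0, 0, 0, -1, 5]

Program B trace:
  After 'push 5': [5]
  After 'neg': [-5]
  After 'dup': [-5, -5]
  After 'push 9': [-5, -5, 9]
  After 'div': [-5, -1]
  After 'dup': [-5, -1, -1]
  After 'mul': [-5, 1]
  After 'swap': [1, -5]
  After 'neg': [1, 5]
  After 'lt': [1]
Program B final stack: [1]
Same: no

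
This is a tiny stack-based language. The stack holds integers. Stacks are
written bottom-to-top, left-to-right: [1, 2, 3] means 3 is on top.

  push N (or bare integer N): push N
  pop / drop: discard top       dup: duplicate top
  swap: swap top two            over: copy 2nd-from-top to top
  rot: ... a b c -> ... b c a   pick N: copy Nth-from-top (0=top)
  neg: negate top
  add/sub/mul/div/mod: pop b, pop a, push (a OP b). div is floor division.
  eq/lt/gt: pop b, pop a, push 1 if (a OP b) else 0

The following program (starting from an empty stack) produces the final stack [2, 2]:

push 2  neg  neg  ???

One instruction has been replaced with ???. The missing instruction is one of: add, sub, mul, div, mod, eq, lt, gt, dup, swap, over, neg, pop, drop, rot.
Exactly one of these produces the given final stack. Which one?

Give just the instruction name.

Answer: dup

Derivation:
Stack before ???: [2]
Stack after ???:  [2, 2]
The instruction that transforms [2] -> [2, 2] is: dup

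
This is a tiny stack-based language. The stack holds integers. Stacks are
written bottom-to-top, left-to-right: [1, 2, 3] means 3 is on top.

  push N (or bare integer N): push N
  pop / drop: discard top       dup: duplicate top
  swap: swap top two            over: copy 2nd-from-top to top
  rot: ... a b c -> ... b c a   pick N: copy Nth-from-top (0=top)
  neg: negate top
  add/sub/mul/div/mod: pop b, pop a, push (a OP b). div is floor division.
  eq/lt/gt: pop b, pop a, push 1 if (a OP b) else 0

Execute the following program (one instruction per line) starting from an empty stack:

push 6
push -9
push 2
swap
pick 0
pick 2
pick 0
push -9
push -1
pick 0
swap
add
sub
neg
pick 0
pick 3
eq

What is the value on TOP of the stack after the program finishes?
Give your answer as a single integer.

After 'push 6': [6]
After 'push -9': [6, -9]
After 'push 2': [6, -9, 2]
After 'swap': [6, 2, -9]
After 'pick 0': [6, 2, -9, -9]
After 'pick 2': [6, 2, -9, -9, 2]
After 'pick 0': [6, 2, -9, -9, 2, 2]
After 'push -9': [6, 2, -9, -9, 2, 2, -9]
After 'push -1': [6, 2, -9, -9, 2, 2, -9, -1]
After 'pick 0': [6, 2, -9, -9, 2, 2, -9, -1, -1]
After 'swap': [6, 2, -9, -9, 2, 2, -9, -1, -1]
After 'add': [6, 2, -9, -9, 2, 2, -9, -2]
After 'sub': [6, 2, -9, -9, 2, 2, -7]
After 'neg': [6, 2, -9, -9, 2, 2, 7]
After 'pick 0': [6, 2, -9, -9, 2, 2, 7, 7]
After 'pick 3': [6, 2, -9, -9, 2, 2, 7, 7, 2]
After 'eq': [6, 2, -9, -9, 2, 2, 7, 0]

Answer: 0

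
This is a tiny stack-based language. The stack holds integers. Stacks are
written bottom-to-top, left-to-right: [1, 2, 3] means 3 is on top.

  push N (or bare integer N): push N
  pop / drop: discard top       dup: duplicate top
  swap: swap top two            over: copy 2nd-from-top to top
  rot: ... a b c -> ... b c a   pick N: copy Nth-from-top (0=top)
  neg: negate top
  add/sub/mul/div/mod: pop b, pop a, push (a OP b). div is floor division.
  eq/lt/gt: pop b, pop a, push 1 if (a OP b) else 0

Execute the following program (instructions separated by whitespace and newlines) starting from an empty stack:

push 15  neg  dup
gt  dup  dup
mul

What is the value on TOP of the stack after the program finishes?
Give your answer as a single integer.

After 'push 15': [15]
After 'neg': [-15]
After 'dup': [-15, -15]
After 'gt': [0]
After 'dup': [0, 0]
After 'dup': [0, 0, 0]
After 'mul': [0, 0]

Answer: 0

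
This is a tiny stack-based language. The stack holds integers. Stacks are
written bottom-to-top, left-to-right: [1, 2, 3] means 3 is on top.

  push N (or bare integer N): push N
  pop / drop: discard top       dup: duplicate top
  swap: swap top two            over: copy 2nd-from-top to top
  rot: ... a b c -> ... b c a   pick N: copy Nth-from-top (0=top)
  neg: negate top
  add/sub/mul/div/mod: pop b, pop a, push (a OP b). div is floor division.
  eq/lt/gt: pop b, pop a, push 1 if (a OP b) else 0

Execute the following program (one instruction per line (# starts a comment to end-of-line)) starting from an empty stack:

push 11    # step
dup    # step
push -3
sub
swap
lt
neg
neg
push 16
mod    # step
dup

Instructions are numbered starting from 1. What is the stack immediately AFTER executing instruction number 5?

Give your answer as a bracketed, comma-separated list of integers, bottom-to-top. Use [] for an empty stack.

Answer: [14, 11]

Derivation:
Step 1 ('push 11'): [11]
Step 2 ('dup'): [11, 11]
Step 3 ('push -3'): [11, 11, -3]
Step 4 ('sub'): [11, 14]
Step 5 ('swap'): [14, 11]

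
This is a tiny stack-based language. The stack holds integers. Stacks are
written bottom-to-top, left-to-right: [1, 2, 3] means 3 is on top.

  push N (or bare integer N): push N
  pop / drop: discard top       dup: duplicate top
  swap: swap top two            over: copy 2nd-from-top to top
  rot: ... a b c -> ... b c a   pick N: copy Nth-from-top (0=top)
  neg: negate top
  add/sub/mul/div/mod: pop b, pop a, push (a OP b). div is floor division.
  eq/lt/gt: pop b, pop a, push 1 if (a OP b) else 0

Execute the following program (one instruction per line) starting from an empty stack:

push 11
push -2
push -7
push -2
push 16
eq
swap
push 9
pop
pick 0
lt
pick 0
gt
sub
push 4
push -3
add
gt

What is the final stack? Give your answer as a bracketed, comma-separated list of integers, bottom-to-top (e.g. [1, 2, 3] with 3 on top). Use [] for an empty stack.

After 'push 11': [11]
After 'push -2': [11, -2]
After 'push -7': [11, -2, -7]
After 'push -2': [11, -2, -7, -2]
After 'push 16': [11, -2, -7, -2, 16]
After 'eq': [11, -2, -7, 0]
After 'swap': [11, -2, 0, -7]
After 'push 9': [11, -2, 0, -7, 9]
After 'pop': [11, -2, 0, -7]
After 'pick 0': [11, -2, 0, -7, -7]
After 'lt': [11, -2, 0, 0]
After 'pick 0': [11, -2, 0, 0, 0]
After 'gt': [11, -2, 0, 0]
After 'sub': [11, -2, 0]
After 'push 4': [11, -2, 0, 4]
After 'push -3': [11, -2, 0, 4, -3]
After 'add': [11, -2, 0, 1]
After 'gt': [11, -2, 0]

Answer: [11, -2, 0]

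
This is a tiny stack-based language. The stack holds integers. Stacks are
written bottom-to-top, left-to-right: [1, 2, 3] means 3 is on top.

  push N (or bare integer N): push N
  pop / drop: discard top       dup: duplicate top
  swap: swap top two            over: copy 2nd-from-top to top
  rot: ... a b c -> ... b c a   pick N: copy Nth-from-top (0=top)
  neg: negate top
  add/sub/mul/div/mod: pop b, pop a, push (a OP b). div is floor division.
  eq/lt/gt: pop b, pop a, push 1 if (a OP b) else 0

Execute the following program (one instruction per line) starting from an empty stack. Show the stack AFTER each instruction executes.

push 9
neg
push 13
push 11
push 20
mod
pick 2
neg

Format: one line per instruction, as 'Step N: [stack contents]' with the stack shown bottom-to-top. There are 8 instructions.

Step 1: [9]
Step 2: [-9]
Step 3: [-9, 13]
Step 4: [-9, 13, 11]
Step 5: [-9, 13, 11, 20]
Step 6: [-9, 13, 11]
Step 7: [-9, 13, 11, -9]
Step 8: [-9, 13, 11, 9]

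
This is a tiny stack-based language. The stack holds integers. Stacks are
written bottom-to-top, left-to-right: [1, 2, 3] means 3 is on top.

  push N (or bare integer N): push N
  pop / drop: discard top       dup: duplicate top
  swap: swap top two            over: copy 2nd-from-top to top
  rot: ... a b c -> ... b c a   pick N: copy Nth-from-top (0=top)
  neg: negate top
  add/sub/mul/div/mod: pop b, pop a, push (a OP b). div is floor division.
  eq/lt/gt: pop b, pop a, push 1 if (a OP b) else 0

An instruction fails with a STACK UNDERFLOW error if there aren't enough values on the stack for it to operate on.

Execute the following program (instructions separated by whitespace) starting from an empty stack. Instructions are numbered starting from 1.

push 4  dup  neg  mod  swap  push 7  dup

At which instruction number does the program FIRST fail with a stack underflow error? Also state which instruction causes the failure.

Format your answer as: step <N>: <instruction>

Step 1 ('push 4'): stack = [4], depth = 1
Step 2 ('dup'): stack = [4, 4], depth = 2
Step 3 ('neg'): stack = [4, -4], depth = 2
Step 4 ('mod'): stack = [0], depth = 1
Step 5 ('swap'): needs 2 value(s) but depth is 1 — STACK UNDERFLOW

Answer: step 5: swap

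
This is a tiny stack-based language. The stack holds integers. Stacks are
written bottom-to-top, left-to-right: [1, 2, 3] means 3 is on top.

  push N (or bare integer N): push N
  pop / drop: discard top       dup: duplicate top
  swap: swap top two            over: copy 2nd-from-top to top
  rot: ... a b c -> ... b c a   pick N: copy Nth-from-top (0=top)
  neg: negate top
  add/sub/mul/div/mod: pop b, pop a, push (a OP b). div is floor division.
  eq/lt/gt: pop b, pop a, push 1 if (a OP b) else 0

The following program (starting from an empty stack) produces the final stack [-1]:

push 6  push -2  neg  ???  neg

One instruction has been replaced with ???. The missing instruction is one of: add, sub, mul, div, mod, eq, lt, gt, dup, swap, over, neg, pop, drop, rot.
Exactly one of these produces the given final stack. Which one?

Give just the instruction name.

Stack before ???: [6, 2]
Stack after ???:  [1]
The instruction that transforms [6, 2] -> [1] is: gt

Answer: gt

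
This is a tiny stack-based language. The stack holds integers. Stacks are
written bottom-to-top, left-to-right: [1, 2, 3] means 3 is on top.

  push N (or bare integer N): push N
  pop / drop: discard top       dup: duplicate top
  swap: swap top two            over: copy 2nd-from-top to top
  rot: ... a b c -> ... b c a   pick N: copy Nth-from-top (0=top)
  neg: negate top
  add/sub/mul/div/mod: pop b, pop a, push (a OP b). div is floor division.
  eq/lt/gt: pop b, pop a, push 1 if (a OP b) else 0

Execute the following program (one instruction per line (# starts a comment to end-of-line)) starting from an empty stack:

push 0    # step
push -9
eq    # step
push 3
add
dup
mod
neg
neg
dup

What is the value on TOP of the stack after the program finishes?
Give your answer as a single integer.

Answer: 0

Derivation:
After 'push 0': [0]
After 'push -9': [0, -9]
After 'eq': [0]
After 'push 3': [0, 3]
After 'add': [3]
After 'dup': [3, 3]
After 'mod': [0]
After 'neg': [0]
After 'neg': [0]
After 'dup': [0, 0]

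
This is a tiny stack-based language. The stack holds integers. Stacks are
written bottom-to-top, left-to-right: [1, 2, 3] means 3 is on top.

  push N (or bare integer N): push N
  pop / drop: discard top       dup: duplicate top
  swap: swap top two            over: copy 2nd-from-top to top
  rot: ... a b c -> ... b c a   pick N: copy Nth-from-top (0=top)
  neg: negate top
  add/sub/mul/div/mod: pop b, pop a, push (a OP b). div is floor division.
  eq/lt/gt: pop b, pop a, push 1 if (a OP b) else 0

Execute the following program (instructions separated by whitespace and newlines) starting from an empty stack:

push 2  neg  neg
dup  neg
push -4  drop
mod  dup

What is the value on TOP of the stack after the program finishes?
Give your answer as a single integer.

After 'push 2': [2]
After 'neg': [-2]
After 'neg': [2]
After 'dup': [2, 2]
After 'neg': [2, -2]
After 'push -4': [2, -2, -4]
After 'drop': [2, -2]
After 'mod': [0]
After 'dup': [0, 0]

Answer: 0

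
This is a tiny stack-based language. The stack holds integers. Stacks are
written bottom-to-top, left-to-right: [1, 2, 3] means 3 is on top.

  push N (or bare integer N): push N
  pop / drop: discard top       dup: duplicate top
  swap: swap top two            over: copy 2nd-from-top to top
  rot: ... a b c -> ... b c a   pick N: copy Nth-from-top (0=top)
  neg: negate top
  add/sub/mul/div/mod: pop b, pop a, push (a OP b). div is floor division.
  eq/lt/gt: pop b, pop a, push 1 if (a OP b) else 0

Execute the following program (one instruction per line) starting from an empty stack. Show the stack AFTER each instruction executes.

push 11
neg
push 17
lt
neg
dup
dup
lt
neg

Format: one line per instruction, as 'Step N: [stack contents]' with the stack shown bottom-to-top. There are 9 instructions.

Step 1: [11]
Step 2: [-11]
Step 3: [-11, 17]
Step 4: [1]
Step 5: [-1]
Step 6: [-1, -1]
Step 7: [-1, -1, -1]
Step 8: [-1, 0]
Step 9: [-1, 0]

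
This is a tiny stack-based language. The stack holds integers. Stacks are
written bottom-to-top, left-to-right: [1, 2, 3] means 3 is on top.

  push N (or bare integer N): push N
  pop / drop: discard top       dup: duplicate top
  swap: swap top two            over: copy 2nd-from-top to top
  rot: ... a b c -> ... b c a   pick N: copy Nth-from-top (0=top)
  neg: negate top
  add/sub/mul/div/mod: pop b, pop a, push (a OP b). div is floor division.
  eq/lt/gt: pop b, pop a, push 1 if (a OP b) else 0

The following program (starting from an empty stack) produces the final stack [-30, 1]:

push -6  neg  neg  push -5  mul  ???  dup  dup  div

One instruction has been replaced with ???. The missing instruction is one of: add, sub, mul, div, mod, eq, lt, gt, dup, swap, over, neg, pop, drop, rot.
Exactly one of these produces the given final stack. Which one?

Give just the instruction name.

Answer: neg

Derivation:
Stack before ???: [30]
Stack after ???:  [-30]
The instruction that transforms [30] -> [-30] is: neg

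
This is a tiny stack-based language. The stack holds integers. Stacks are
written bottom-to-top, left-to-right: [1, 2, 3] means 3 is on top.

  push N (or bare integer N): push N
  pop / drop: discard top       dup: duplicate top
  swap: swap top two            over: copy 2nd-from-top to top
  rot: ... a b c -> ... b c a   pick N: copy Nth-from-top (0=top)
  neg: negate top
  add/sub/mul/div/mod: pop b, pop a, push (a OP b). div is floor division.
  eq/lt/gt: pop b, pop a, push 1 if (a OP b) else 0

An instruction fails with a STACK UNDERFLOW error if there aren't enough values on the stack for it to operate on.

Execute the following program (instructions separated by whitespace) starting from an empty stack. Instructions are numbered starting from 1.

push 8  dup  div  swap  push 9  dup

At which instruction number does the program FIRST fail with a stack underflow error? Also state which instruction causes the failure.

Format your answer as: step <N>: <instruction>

Answer: step 4: swap

Derivation:
Step 1 ('push 8'): stack = [8], depth = 1
Step 2 ('dup'): stack = [8, 8], depth = 2
Step 3 ('div'): stack = [1], depth = 1
Step 4 ('swap'): needs 2 value(s) but depth is 1 — STACK UNDERFLOW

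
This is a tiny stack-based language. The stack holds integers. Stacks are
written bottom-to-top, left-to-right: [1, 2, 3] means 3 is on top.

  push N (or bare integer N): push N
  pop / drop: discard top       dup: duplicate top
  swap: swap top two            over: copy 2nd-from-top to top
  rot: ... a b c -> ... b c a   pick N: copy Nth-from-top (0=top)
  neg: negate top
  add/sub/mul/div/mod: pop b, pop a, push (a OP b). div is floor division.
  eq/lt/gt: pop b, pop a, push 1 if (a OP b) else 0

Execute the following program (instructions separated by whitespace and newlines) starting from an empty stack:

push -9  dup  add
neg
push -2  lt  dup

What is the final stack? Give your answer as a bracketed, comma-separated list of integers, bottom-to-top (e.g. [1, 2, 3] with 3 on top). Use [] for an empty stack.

Answer: [0, 0]

Derivation:
After 'push -9': [-9]
After 'dup': [-9, -9]
After 'add': [-18]
After 'neg': [18]
After 'push -2': [18, -2]
After 'lt': [0]
After 'dup': [0, 0]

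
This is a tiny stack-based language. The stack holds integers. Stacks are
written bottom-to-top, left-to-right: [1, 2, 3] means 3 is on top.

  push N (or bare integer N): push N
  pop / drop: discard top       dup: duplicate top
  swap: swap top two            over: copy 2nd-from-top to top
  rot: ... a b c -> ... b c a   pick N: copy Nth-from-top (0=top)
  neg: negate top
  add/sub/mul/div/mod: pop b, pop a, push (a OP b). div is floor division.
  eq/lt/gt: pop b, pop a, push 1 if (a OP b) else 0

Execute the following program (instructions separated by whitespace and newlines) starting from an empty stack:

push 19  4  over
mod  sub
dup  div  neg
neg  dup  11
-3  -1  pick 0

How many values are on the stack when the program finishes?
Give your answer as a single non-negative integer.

After 'push 19': stack = [19] (depth 1)
After 'push 4': stack = [19, 4] (depth 2)
After 'over': stack = [19, 4, 19] (depth 3)
After 'mod': stack = [19, 4] (depth 2)
After 'sub': stack = [15] (depth 1)
After 'dup': stack = [15, 15] (depth 2)
After 'div': stack = [1] (depth 1)
After 'neg': stack = [-1] (depth 1)
After 'neg': stack = [1] (depth 1)
After 'dup': stack = [1, 1] (depth 2)
After 'push 11': stack = [1, 1, 11] (depth 3)
After 'push -3': stack = [1, 1, 11, -3] (depth 4)
After 'push -1': stack = [1, 1, 11, -3, -1] (depth 5)
After 'pick 0': stack = [1, 1, 11, -3, -1, -1] (depth 6)

Answer: 6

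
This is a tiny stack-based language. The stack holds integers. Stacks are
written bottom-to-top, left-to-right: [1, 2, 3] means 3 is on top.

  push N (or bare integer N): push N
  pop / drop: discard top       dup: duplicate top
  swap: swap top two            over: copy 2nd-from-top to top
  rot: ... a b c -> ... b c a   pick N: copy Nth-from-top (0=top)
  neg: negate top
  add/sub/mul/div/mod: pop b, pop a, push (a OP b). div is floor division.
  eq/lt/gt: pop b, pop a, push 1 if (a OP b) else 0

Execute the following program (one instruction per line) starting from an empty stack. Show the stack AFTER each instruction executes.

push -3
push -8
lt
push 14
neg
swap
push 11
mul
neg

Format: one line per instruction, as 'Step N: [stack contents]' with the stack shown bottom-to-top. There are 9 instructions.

Step 1: [-3]
Step 2: [-3, -8]
Step 3: [0]
Step 4: [0, 14]
Step 5: [0, -14]
Step 6: [-14, 0]
Step 7: [-14, 0, 11]
Step 8: [-14, 0]
Step 9: [-14, 0]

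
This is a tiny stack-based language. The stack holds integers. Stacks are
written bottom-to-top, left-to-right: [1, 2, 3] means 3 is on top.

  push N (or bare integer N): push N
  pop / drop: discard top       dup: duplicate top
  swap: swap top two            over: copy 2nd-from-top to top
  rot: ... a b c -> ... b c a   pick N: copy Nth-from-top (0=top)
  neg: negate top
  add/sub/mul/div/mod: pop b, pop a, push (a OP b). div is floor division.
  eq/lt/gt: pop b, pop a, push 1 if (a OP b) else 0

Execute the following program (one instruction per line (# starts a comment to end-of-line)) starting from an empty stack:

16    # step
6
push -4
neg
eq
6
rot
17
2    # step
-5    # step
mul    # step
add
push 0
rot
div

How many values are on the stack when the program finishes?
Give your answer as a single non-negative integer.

After 'push 16': stack = [16] (depth 1)
After 'push 6': stack = [16, 6] (depth 2)
After 'push -4': stack = [16, 6, -4] (depth 3)
After 'neg': stack = [16, 6, 4] (depth 3)
After 'eq': stack = [16, 0] (depth 2)
After 'push 6': stack = [16, 0, 6] (depth 3)
After 'rot': stack = [0, 6, 16] (depth 3)
After 'push 17': stack = [0, 6, 16, 17] (depth 4)
After 'push 2': stack = [0, 6, 16, 17, 2] (depth 5)
After 'push -5': stack = [0, 6, 16, 17, 2, -5] (depth 6)
After 'mul': stack = [0, 6, 16, 17, -10] (depth 5)
After 'add': stack = [0, 6, 16, 7] (depth 4)
After 'push 0': stack = [0, 6, 16, 7, 0] (depth 5)
After 'rot': stack = [0, 6, 7, 0, 16] (depth 5)
After 'div': stack = [0, 6, 7, 0] (depth 4)

Answer: 4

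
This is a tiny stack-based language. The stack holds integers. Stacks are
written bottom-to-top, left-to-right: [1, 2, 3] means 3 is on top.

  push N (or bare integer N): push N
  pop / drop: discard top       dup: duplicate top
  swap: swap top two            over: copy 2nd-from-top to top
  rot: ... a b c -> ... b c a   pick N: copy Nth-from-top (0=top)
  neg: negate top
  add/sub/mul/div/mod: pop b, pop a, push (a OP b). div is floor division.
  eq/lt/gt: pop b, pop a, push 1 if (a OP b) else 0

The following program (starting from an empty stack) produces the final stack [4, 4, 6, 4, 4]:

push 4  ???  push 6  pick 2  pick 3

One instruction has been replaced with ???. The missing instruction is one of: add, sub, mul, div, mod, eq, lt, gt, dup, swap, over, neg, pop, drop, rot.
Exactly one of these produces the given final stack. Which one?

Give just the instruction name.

Answer: dup

Derivation:
Stack before ???: [4]
Stack after ???:  [4, 4]
The instruction that transforms [4] -> [4, 4] is: dup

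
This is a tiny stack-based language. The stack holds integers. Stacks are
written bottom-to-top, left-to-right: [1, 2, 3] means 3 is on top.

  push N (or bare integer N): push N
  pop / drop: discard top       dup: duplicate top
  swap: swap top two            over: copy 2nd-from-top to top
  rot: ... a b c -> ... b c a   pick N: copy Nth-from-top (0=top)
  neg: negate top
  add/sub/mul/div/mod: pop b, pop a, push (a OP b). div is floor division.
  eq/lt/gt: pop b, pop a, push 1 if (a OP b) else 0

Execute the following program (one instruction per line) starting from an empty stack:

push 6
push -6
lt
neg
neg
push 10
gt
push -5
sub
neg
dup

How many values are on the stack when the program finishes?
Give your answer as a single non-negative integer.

Answer: 2

Derivation:
After 'push 6': stack = [6] (depth 1)
After 'push -6': stack = [6, -6] (depth 2)
After 'lt': stack = [0] (depth 1)
After 'neg': stack = [0] (depth 1)
After 'neg': stack = [0] (depth 1)
After 'push 10': stack = [0, 10] (depth 2)
After 'gt': stack = [0] (depth 1)
After 'push -5': stack = [0, -5] (depth 2)
After 'sub': stack = [5] (depth 1)
After 'neg': stack = [-5] (depth 1)
After 'dup': stack = [-5, -5] (depth 2)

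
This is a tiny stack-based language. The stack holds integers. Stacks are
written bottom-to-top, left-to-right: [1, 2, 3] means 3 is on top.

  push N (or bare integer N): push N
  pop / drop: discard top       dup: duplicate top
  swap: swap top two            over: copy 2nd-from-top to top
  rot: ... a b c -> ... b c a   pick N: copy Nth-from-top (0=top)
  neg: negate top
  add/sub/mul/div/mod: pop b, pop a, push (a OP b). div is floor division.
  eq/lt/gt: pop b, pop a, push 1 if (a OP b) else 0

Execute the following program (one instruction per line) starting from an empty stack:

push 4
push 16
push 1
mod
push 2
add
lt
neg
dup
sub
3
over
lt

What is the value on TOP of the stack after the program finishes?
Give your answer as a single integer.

After 'push 4': [4]
After 'push 16': [4, 16]
After 'push 1': [4, 16, 1]
After 'mod': [4, 0]
After 'push 2': [4, 0, 2]
After 'add': [4, 2]
After 'lt': [0]
After 'neg': [0]
After 'dup': [0, 0]
After 'sub': [0]
After 'push 3': [0, 3]
After 'over': [0, 3, 0]
After 'lt': [0, 0]

Answer: 0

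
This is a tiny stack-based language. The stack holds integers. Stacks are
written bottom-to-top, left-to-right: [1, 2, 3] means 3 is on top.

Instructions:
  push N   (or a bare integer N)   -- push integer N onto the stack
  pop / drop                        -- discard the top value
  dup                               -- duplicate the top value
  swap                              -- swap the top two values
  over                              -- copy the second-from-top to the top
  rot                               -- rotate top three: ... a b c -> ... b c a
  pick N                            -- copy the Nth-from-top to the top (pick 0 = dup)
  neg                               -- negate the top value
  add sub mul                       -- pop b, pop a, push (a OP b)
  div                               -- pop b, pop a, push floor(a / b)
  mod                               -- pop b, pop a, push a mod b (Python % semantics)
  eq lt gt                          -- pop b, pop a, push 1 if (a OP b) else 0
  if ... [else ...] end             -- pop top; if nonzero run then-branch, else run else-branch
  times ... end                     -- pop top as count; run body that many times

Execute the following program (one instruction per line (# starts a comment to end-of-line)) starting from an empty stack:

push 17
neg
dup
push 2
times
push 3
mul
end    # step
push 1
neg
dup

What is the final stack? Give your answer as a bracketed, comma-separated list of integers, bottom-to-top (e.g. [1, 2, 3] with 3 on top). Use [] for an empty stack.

Answer: [-17, -153, -1, -1]

Derivation:
After 'push 17': [17]
After 'neg': [-17]
After 'dup': [-17, -17]
After 'push 2': [-17, -17, 2]
After 'times': [-17, -17]
After 'push 3': [-17, -17, 3]
After 'mul': [-17, -51]
After 'push 3': [-17, -51, 3]
After 'mul': [-17, -153]
After 'push 1': [-17, -153, 1]
After 'neg': [-17, -153, -1]
After 'dup': [-17, -153, -1, -1]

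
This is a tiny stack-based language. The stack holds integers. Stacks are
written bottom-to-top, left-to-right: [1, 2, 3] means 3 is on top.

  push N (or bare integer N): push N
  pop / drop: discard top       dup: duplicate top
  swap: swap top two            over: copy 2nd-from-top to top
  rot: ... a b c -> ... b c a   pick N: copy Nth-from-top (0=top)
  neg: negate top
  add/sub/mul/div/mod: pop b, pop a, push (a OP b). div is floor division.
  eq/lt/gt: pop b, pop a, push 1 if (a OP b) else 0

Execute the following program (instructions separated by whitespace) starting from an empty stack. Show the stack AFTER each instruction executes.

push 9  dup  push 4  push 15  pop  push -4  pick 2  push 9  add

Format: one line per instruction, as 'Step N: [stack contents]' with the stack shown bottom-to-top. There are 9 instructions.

Step 1: [9]
Step 2: [9, 9]
Step 3: [9, 9, 4]
Step 4: [9, 9, 4, 15]
Step 5: [9, 9, 4]
Step 6: [9, 9, 4, -4]
Step 7: [9, 9, 4, -4, 9]
Step 8: [9, 9, 4, -4, 9, 9]
Step 9: [9, 9, 4, -4, 18]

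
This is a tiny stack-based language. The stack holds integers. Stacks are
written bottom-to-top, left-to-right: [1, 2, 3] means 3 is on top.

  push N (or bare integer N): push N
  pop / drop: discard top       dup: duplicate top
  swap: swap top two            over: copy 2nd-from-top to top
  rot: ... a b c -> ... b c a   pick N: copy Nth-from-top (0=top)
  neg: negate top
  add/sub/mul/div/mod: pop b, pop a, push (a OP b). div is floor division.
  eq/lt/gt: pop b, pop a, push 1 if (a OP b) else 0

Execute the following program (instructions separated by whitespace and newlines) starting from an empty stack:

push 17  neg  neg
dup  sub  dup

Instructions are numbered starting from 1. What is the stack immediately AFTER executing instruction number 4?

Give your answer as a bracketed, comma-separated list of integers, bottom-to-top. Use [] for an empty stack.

Step 1 ('push 17'): [17]
Step 2 ('neg'): [-17]
Step 3 ('neg'): [17]
Step 4 ('dup'): [17, 17]

Answer: [17, 17]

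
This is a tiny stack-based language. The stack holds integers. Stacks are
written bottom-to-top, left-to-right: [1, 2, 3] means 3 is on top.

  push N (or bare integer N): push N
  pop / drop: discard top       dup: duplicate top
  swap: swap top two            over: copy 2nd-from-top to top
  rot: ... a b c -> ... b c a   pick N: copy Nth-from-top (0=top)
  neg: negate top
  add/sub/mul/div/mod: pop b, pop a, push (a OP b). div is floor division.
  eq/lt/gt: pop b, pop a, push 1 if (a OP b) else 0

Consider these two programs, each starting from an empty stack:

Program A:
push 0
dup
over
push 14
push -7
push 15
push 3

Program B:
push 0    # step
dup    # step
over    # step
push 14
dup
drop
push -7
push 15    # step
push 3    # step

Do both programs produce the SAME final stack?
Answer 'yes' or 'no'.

Answer: yes

Derivation:
Program A trace:
  After 'push 0': [0]
  After 'dup': [0, 0]
  After 'over': [0, 0, 0]
  After 'push 14': [0, 0, 0, 14]
  After 'push -7': [0, 0, 0, 14, -7]
  After 'push 15': [0, 0, 0, 14, -7, 15]
  After 'push 3': [0, 0, 0, 14, -7, 15, 3]
Program A final stack: [0, 0, 0, 14, -7, 15, 3]

Program B trace:
  After 'push 0': [0]
  After 'dup': [0, 0]
  After 'over': [0, 0, 0]
  After 'push 14': [0, 0, 0, 14]
  After 'dup': [0, 0, 0, 14, 14]
  After 'drop': [0, 0, 0, 14]
  After 'push -7': [0, 0, 0, 14, -7]
  After 'push 15': [0, 0, 0, 14, -7, 15]
  After 'push 3': [0, 0, 0, 14, -7, 15, 3]
Program B final stack: [0, 0, 0, 14, -7, 15, 3]
Same: yes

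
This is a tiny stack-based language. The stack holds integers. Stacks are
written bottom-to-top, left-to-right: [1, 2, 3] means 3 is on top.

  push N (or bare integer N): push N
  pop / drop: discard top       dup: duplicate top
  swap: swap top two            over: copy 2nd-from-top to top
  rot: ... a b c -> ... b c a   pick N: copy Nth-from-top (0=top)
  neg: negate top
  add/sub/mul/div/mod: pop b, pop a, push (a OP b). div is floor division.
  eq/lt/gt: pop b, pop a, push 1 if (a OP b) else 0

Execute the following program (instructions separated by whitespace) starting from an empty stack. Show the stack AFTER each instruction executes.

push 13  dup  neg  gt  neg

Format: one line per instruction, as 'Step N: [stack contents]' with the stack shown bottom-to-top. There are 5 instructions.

Step 1: [13]
Step 2: [13, 13]
Step 3: [13, -13]
Step 4: [1]
Step 5: [-1]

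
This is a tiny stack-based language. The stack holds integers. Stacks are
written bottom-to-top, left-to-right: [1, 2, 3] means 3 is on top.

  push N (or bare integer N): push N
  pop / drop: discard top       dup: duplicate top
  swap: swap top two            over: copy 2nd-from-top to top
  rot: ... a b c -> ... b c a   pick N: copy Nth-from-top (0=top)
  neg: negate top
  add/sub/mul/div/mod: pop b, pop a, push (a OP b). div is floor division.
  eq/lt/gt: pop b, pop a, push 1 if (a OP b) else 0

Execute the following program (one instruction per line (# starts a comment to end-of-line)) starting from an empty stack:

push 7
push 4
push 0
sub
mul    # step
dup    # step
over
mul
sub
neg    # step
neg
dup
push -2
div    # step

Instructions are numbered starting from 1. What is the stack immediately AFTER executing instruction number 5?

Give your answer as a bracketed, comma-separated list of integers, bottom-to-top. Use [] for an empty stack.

Answer: [28]

Derivation:
Step 1 ('push 7'): [7]
Step 2 ('push 4'): [7, 4]
Step 3 ('push 0'): [7, 4, 0]
Step 4 ('sub'): [7, 4]
Step 5 ('mul'): [28]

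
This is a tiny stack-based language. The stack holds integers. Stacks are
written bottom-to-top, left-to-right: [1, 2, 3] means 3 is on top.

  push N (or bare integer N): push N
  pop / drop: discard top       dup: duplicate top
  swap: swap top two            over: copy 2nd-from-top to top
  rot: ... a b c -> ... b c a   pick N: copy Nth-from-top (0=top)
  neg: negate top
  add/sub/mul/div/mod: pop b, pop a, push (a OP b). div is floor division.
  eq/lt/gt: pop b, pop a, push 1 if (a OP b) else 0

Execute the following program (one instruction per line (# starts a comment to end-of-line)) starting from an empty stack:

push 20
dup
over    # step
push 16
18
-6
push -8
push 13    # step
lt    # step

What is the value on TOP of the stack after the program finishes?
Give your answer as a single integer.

After 'push 20': [20]
After 'dup': [20, 20]
After 'over': [20, 20, 20]
After 'push 16': [20, 20, 20, 16]
After 'push 18': [20, 20, 20, 16, 18]
After 'push -6': [20, 20, 20, 16, 18, -6]
After 'push -8': [20, 20, 20, 16, 18, -6, -8]
After 'push 13': [20, 20, 20, 16, 18, -6, -8, 13]
After 'lt': [20, 20, 20, 16, 18, -6, 1]

Answer: 1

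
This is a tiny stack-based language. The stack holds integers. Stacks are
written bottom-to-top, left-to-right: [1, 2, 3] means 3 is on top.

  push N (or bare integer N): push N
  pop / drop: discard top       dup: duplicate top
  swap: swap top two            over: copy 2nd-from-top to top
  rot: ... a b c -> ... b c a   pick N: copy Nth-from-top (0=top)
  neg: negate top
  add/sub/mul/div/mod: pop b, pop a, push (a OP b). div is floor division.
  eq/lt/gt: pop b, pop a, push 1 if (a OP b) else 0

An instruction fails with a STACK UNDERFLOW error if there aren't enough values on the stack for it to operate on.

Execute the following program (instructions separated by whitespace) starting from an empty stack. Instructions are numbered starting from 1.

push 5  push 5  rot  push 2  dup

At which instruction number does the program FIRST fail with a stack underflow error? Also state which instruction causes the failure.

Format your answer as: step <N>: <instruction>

Step 1 ('push 5'): stack = [5], depth = 1
Step 2 ('push 5'): stack = [5, 5], depth = 2
Step 3 ('rot'): needs 3 value(s) but depth is 2 — STACK UNDERFLOW

Answer: step 3: rot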